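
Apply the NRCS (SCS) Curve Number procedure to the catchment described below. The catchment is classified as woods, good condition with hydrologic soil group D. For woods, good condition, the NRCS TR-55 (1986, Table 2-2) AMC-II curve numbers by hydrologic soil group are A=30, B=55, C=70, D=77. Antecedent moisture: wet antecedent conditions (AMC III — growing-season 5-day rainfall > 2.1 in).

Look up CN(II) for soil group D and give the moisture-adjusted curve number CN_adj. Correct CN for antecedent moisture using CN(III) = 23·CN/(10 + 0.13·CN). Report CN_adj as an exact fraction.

NRCS table: woods, good condition, soil group D → CN(II) = 77
CN(III) from CN(II)=77: (23·77)/(10 + 0.13·77) = 7700/87 ≈ 88.506

CN_adj = 7700/87 ≈ 88.506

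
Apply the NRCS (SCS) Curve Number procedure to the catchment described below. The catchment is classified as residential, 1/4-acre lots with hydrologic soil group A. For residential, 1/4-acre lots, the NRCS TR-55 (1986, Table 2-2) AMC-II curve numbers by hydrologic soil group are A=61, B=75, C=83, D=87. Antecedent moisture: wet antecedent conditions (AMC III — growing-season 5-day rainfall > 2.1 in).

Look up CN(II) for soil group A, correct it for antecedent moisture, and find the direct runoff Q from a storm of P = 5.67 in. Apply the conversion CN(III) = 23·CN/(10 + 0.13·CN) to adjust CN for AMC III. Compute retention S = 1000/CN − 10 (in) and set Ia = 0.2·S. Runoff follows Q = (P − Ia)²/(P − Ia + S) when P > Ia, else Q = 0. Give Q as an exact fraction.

NRCS table: residential, 1/4-acre lots, soil group A → CN(II) = 61
CN(III) from CN(II)=61: (23·61)/(10 + 0.13·61) = 140300/1793 ≈ 78.249
Max retention: S = 1000/(140300/1793) − 10 = 3900/1403 in (≈ 2.780 in)
Ia = 0.2·(3900/1403) = 780/1403 in ≈ 0.556 in
Excess rainfall: 5.670 − 0.556 = 5.114 in; P > Ia so Q > 0
Q: (717501/140300)² ÷ (1107501/140300) = 171602561667/51794130100 in (≈ 3.313 in)

Q = 171602561667/51794130100 in ≈ 3.313 in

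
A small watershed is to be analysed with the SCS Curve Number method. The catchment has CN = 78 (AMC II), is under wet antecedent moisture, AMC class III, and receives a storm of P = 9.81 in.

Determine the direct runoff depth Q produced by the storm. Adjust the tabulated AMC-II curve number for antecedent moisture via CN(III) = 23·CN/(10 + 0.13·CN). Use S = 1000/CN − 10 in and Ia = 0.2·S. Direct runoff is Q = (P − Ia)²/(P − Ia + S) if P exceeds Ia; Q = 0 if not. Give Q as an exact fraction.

Q = 736090213849/86825742900 in ≈ 8.478 in

Wet (AMC III): CN(III) = 23·78/(10 + 0.13·78) = 1794/(1007/50) = 89700/1007 ≈ 89.076
Retention S: 1000/CN − 10 with CN=89.076 → S = 1100/897 ≈ 1.226 in
Initial abstraction Ia = S/5 = (1100/897)/5 = 220/897 ≈ 0.245 in
P − Ia = 9.810 − 0.245 = 857957/89700 ≈ 9.565 in (> 0, runoff occurs)
Q = (857957/89700)²/((857957/89700) + 1100/897) = (736090213849/8046090000)/(967957/89700) = 736090213849/86825742900 in ≈ 8.478 in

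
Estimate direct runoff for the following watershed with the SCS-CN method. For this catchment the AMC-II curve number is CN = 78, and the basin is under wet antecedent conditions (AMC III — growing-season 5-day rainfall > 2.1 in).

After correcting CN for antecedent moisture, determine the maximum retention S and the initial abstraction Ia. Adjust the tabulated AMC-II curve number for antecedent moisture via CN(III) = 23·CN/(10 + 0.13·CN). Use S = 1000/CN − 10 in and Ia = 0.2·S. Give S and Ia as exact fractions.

S = 1100/897 in ≈ 1.226 in; Ia = 220/897 in ≈ 0.245 in

CN(III) from CN(II)=78: (23·78)/(10 + 0.13·78) = 89700/1007 ≈ 89.076
Retention S: 1000/CN − 10 with CN=89.076 → S = 1100/897 ≈ 1.226 in
Ia = 0.2S: 0.2·1.226 = 0.245 in (exactly 220/897)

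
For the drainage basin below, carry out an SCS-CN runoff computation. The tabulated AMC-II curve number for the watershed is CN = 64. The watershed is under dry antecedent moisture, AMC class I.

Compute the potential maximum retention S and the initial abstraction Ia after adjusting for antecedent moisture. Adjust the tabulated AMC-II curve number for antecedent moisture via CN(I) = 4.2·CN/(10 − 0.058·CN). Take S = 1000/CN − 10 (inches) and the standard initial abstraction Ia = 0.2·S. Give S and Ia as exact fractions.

Adjust CN=64 to AMC I: 4.2·64/(10 − 0.058·64) → (1344/5) ÷ (786/125) = 5600/131 ≈ 42.748
Max retention: S = 1000/(5600/131) − 10 = 375/28 in (≈ 13.393 in)
Ia = 0.2S: 0.2·13.393 = 2.679 in (exactly 75/28)

S = 375/28 in ≈ 13.393 in; Ia = 75/28 in ≈ 2.679 in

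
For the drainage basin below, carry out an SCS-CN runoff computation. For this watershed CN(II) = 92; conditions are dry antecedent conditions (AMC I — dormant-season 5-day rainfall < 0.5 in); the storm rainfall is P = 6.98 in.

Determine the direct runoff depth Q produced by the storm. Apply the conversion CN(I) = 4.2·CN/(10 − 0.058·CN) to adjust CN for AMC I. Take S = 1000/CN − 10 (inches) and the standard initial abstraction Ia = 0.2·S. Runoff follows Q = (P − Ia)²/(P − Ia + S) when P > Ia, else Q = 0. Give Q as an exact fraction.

CN(I) from CN(II)=92: (4.2·92)/(10 − 0.058·92) = 48300/583 ≈ 82.847
S = 1000/(48300/583) − 10 = 1000/483 in ≈ 2.070 in
Ia = 0.2S: 0.2·2.070 = 0.414 in (exactly 200/483)
Since P=6.980 > Ia=0.414: effective rainfall P−Ia = 158567/24150 in
Q: (158567/24150)² ÷ (208567/24150) = 25143493489/5036893050 in (≈ 4.992 in)

Q = 25143493489/5036893050 in ≈ 4.992 in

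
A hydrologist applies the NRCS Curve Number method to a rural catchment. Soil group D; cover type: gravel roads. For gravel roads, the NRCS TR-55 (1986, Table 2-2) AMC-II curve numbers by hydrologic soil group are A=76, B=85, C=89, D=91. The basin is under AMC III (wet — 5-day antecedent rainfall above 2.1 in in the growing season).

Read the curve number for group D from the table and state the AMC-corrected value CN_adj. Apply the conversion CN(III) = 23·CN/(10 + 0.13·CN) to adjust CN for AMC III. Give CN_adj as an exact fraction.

CN_adj = 209300/2183 ≈ 95.877

NRCS table: gravel roads, soil group D → CN(II) = 91
Adjust CN=91 to AMC III: 23·91/(10 + 0.13·91) → 2093 ÷ (2183/100) = 209300/2183 ≈ 95.877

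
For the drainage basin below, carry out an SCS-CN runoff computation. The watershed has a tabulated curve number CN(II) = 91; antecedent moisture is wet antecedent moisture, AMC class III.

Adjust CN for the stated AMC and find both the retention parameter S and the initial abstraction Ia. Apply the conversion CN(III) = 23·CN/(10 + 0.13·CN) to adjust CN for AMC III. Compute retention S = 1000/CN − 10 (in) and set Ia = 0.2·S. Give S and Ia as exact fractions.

S = 900/2093 in ≈ 0.430 in; Ia = 180/2093 in ≈ 0.086 in

Adjust CN=91 to AMC III: 23·91/(10 + 0.13·91) → 2093 ÷ (2183/100) = 209300/2183 ≈ 95.877
Max retention: S = 1000/(209300/2183) − 10 = 900/2093 in (≈ 0.430 in)
Ia = 0.2·(900/2093) = 180/2093 in ≈ 0.086 in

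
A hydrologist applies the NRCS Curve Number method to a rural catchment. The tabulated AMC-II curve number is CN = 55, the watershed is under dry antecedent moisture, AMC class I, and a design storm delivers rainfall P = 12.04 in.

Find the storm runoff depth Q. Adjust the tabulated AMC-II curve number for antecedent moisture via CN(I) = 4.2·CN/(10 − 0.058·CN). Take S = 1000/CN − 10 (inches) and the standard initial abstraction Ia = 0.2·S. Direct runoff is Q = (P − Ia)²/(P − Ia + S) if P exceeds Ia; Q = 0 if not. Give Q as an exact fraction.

Q = 245768329/102365725 in ≈ 2.401 in

CN(I) from CN(II)=55: (4.2·55)/(10 − 0.058·55) = 7700/227 ≈ 33.921
Retention S: 1000/CN − 10 with CN=33.921 → S = 1500/77 ≈ 19.481 in
Initial abstraction Ia = S/5 = (1500/77)/5 = 300/77 ≈ 3.896 in
Excess rainfall: 12.040 − 3.896 = 8.144 in; P > Ia so Q > 0
Runoff Q = (P−Ia)²/(P−Ia+S) = (8.144)²/(8.144+19.481) = 245768329/102365725 ≈ 2.401 in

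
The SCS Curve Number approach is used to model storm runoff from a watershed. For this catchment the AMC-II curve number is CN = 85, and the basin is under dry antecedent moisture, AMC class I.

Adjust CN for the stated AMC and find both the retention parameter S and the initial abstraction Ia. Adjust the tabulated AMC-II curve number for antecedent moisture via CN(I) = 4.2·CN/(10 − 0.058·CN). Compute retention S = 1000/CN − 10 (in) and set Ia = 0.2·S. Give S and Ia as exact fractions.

Adjust CN=85 to AMC I: 4.2·85/(10 − 0.058·85) → 357 ÷ (507/100) = 11900/169 ≈ 70.414
Retention S: 1000/CN − 10 with CN=70.414 → S = 500/119 ≈ 4.202 in
Ia = 0.2·(500/119) = 100/119 in ≈ 0.840 in

S = 500/119 in ≈ 4.202 in; Ia = 100/119 in ≈ 0.840 in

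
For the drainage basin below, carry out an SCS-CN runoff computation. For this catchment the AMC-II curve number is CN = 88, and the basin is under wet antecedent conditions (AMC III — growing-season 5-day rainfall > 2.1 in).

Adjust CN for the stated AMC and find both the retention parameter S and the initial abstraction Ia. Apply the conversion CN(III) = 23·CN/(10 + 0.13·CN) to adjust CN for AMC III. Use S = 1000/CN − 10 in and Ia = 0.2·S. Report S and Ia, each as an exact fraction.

Adjust CN=88 to AMC III: 23·88/(10 + 0.13·88) → 2024 ÷ (536/25) = 6325/67 ≈ 94.403
S = 1000/(6325/67) − 10 = 150/253 in ≈ 0.593 in
Ia = 0.2·(150/253) = 30/253 in ≈ 0.119 in

S = 150/253 in ≈ 0.593 in; Ia = 30/253 in ≈ 0.119 in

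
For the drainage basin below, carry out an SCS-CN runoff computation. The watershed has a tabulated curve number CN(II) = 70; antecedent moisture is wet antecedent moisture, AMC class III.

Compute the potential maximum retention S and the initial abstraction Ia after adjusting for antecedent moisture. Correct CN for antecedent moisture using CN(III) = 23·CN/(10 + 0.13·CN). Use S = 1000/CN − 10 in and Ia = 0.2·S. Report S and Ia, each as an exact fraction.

S = 300/161 in ≈ 1.863 in; Ia = 60/161 in ≈ 0.373 in

Adjust CN=70 to AMC III: 23·70/(10 + 0.13·70) → 1610 ÷ (191/10) = 16100/191 ≈ 84.293
S = 1000/(16100/191) − 10 = 300/161 in ≈ 1.863 in
Ia = 0.2S: 0.2·1.863 = 0.373 in (exactly 60/161)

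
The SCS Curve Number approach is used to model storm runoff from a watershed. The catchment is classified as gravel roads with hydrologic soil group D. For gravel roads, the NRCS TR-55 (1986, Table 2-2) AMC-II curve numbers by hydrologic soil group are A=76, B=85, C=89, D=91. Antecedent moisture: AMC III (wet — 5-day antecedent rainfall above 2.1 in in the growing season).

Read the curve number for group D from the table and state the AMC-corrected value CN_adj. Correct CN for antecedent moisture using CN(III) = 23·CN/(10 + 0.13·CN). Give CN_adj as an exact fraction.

NRCS table: gravel roads, soil group D → CN(II) = 91
CN(III) from CN(II)=91: (23·91)/(10 + 0.13·91) = 209300/2183 ≈ 95.877

CN_adj = 209300/2183 ≈ 95.877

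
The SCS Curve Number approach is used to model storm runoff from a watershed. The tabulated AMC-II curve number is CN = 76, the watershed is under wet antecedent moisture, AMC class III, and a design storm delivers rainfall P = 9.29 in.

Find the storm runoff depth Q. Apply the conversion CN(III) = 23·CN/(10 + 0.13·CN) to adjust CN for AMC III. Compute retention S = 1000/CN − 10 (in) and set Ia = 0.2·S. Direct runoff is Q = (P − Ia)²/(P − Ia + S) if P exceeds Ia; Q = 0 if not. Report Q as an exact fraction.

Q = 155214724729/19838620100 in ≈ 7.824 in

Adjust CN=76 to AMC III: 23·76/(10 + 0.13·76) → 1748 ÷ (497/25) = 43700/497 ≈ 87.928
Retention S: 1000/CN − 10 with CN=87.928 → S = 600/437 ≈ 1.373 in
Ia = 0.2·(600/437) = 120/437 in ≈ 0.275 in
P − Ia = 9.290 − 0.275 = 393973/43700 ≈ 9.015 in (> 0, runoff occurs)
Q = (393973/43700)²/((393973/43700) + 600/437) = (155214724729/1909690000)/(453973/43700) = 155214724729/19838620100 in ≈ 7.824 in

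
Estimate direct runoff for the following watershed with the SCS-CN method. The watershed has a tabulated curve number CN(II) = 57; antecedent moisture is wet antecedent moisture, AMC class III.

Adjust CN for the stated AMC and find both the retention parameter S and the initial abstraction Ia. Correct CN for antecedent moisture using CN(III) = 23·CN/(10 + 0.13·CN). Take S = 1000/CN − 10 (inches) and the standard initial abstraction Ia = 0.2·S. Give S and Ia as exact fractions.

Wet (AMC III): CN(III) = 23·57/(10 + 0.13·57) = 1311/(1741/100) = 131100/1741 ≈ 75.302
Retention S: 1000/CN − 10 with CN=75.302 → S = 4300/1311 ≈ 3.280 in
Ia = 0.2·(4300/1311) = 860/1311 in ≈ 0.656 in

S = 4300/1311 in ≈ 3.280 in; Ia = 860/1311 in ≈ 0.656 in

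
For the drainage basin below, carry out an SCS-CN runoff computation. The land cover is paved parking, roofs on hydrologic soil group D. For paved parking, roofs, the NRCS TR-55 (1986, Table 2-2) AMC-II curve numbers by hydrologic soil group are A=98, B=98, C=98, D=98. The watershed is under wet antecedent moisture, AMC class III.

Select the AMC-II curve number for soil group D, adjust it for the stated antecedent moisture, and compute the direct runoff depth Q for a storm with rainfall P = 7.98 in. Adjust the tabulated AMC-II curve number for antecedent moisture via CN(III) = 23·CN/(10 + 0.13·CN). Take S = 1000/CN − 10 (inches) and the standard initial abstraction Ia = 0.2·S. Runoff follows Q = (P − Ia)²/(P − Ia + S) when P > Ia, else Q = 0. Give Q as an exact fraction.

Q = 201307460929/25564473550 in ≈ 7.875 in

NRCS table: paved parking, roofs, soil group D → CN(II) = 98
Wet (AMC III): CN(III) = 23·98/(10 + 0.13·98) = 2254/(1137/50) = 112700/1137 ≈ 99.120
Retention S: 1000/CN − 10 with CN=99.120 → S = 100/1127 ≈ 0.089 in
Ia = 0.2S: 0.2·0.089 = 0.018 in (exactly 20/1127)
P − Ia = 7.980 − 0.018 = 448673/56350 ≈ 7.962 in (> 0, runoff occurs)
Q: (448673/56350)² ÷ (453673/56350) = 201307460929/25564473550 in (≈ 7.875 in)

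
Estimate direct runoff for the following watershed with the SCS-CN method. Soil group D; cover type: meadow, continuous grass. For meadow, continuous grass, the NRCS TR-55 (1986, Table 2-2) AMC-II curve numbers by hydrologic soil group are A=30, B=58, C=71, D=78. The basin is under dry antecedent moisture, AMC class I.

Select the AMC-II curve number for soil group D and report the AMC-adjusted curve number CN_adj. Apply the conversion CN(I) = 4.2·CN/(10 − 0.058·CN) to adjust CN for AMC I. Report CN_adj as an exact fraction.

CN_adj = 81900/1369 ≈ 59.825

NRCS table: meadow, continuous grass, soil group D → CN(II) = 78
Dry (AMC I): CN(I) = 4.2·78/(10 − 0.058·78) = (1638/5)/(1369/250) = 81900/1369 ≈ 59.825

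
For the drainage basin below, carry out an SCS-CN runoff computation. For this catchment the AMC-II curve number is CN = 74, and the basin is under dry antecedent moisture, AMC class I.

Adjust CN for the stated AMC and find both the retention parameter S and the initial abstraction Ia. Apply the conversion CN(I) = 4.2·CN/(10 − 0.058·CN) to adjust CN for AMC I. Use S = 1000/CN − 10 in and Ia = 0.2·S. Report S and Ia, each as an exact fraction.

Dry (AMC I): CN(I) = 4.2·74/(10 − 0.058·74) = (1554/5)/(1427/250) = 77700/1427 ≈ 54.450
Max retention: S = 1000/(77700/1427) − 10 = 6500/777 in (≈ 8.366 in)
Ia = 0.2S: 0.2·8.366 = 1.673 in (exactly 1300/777)

S = 6500/777 in ≈ 8.366 in; Ia = 1300/777 in ≈ 1.673 in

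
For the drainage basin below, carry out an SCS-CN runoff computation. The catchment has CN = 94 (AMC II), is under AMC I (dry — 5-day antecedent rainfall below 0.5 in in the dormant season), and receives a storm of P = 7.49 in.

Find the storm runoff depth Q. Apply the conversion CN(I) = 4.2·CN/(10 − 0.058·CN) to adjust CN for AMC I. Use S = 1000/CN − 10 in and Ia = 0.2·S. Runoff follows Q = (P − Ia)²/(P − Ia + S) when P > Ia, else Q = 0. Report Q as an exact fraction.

CN(I) from CN(II)=94: (4.2·94)/(10 − 0.058·94) = 32900/379 ≈ 86.807
Retention S: 1000/CN − 10 with CN=86.807 → S = 500/329 ≈ 1.520 in
Initial abstraction Ia = S/5 = (500/329)/5 = 100/329 ≈ 0.304 in
Since P=7.490 > Ia=0.304: effective rainfall P−Ia = 236421/32900 in
Q = (236421/32900)²/((236421/32900) + 500/329) = (55894889241/1082410000)/(286421/32900) = 55894889241/9423250900 in ≈ 5.932 in

Q = 55894889241/9423250900 in ≈ 5.932 in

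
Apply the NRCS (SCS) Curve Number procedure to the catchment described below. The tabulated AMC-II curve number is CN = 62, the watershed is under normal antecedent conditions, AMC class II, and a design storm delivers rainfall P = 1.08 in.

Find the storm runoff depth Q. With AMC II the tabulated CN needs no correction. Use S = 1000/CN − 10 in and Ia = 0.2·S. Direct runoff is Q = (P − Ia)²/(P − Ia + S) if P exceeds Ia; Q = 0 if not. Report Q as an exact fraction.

Average conditions: CN = 62 (no AMC adjustment).
S = 1000/62 − 10 = 190/31 in ≈ 6.129 in
Ia = 0.2S: 0.2·6.129 = 1.226 in (exactly 38/31)
P = 1.080 ≤ Ia = 1.226 in: entire storm abstracted, Q = 0.

Q = 0 in ≈ 0.000 in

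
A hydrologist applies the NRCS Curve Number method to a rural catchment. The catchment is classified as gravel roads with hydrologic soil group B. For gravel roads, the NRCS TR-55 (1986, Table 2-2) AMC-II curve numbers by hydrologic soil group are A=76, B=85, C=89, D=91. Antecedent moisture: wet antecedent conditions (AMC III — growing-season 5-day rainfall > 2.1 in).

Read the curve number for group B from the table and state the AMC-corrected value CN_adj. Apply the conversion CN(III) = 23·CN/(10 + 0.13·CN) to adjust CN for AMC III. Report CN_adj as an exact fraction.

NRCS table: gravel roads, soil group B → CN(II) = 85
CN(III) from CN(II)=85: (23·85)/(10 + 0.13·85) = 39100/421 ≈ 92.874

CN_adj = 39100/421 ≈ 92.874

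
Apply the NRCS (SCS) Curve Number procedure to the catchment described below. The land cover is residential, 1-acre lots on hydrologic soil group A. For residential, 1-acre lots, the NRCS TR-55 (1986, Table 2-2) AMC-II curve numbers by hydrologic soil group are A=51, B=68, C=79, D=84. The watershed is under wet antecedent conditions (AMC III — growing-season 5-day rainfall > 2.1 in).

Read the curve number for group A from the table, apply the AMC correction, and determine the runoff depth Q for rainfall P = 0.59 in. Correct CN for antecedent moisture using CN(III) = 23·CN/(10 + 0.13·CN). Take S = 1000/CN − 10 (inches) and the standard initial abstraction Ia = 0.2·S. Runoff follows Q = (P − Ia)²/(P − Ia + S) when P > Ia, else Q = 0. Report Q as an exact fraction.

NRCS table: residential, 1-acre lots, soil group A → CN(II) = 51
CN(III) from CN(II)=51: (23·51)/(10 + 0.13·51) = 117300/1663 ≈ 70.535
Max retention: S = 1000/(117300/1663) − 10 = 4900/1173 in (≈ 4.177 in)
Initial abstraction Ia = S/5 = (4900/1173)/5 = 980/1173 ≈ 0.835 in
P = 0.590 ≤ Ia = 0.835 in: entire storm abstracted, Q = 0.

Q = 0 in ≈ 0.000 in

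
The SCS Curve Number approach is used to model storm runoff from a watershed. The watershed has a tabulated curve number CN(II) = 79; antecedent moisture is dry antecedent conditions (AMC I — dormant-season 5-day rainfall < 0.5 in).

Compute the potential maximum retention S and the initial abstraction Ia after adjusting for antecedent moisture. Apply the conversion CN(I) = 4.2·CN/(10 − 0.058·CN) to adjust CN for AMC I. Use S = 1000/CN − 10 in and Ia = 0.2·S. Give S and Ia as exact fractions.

Adjust CN=79 to AMC I: 4.2·79/(10 − 0.058·79) → (1659/5) ÷ (2709/500) = 7900/129 ≈ 61.240
S = 1000/(7900/129) − 10 = 500/79 in ≈ 6.329 in
Ia = 0.2S: 0.2·6.329 = 1.266 in (exactly 100/79)

S = 500/79 in ≈ 6.329 in; Ia = 100/79 in ≈ 1.266 in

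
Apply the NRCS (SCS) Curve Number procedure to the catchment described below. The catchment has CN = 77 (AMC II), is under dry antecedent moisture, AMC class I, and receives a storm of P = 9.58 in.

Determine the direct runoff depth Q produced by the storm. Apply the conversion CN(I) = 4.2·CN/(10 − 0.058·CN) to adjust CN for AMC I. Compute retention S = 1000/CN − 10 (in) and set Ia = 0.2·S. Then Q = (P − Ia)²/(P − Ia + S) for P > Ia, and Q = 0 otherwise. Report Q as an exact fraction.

CN(I) from CN(II)=77: (4.2·77)/(10 − 0.058·77) = 161700/2767 ≈ 58.439
S = 1000/(161700/2767) − 10 = 11500/1617 in ≈ 7.112 in
Ia = 0.2S: 0.2·7.112 = 1.422 in (exactly 2300/1617)
Since P=9.580 > Ia=1.422: effective rainfall P−Ia = 659543/80850 in
Q: (659543/80850)² ÷ (1234543/80850) = 434996968849/99812801550 in (≈ 4.358 in)

Q = 434996968849/99812801550 in ≈ 4.358 in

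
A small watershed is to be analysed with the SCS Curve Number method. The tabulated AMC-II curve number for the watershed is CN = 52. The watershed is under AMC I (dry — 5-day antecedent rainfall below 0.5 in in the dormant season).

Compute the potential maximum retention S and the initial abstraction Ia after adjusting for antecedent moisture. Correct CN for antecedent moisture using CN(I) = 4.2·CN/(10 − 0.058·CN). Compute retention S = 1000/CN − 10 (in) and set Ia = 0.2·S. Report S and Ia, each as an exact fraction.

S = 2000/91 in ≈ 21.978 in; Ia = 400/91 in ≈ 4.396 in

CN(I) from CN(II)=52: (4.2·52)/(10 − 0.058·52) = 9100/291 ≈ 31.271
Max retention: S = 1000/(9100/291) − 10 = 2000/91 in (≈ 21.978 in)
Ia = 0.2·(2000/91) = 400/91 in ≈ 4.396 in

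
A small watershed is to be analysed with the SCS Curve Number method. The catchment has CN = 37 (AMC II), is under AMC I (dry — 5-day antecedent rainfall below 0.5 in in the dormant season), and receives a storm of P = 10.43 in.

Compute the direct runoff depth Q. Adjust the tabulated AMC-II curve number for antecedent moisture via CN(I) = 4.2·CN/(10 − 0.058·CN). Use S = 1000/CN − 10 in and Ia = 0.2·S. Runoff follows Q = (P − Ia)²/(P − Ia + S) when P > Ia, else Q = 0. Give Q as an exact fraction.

Q = 73805281/586786700 in ≈ 0.126 in

CN(I) from CN(II)=37: (4.2·37)/(10 − 0.058·37) = 3700/187 ≈ 19.786
Max retention: S = 1000/(3700/187) − 10 = 1500/37 in (≈ 40.541 in)
Initial abstraction Ia = S/5 = (1500/37)/5 = 300/37 ≈ 8.108 in
P − Ia = 10.430 − 8.108 = 8591/3700 ≈ 2.322 in (> 0, runoff occurs)
Q: (8591/3700)² ÷ (158591/3700) = 73805281/586786700 in (≈ 0.126 in)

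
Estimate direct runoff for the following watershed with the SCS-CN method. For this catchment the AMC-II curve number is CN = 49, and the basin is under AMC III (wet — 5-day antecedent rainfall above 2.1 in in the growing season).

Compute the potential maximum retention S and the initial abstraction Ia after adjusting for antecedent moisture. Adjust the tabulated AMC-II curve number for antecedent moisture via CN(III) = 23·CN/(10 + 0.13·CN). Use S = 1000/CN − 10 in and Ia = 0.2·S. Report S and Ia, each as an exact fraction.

Wet (AMC III): CN(III) = 23·49/(10 + 0.13·49) = 1127/(1637/100) = 112700/1637 ≈ 68.845
Retention S: 1000/CN − 10 with CN=68.845 → S = 5100/1127 ≈ 4.525 in
Initial abstraction Ia = S/5 = (5100/1127)/5 = 1020/1127 ≈ 0.905 in

S = 5100/1127 in ≈ 4.525 in; Ia = 1020/1127 in ≈ 0.905 in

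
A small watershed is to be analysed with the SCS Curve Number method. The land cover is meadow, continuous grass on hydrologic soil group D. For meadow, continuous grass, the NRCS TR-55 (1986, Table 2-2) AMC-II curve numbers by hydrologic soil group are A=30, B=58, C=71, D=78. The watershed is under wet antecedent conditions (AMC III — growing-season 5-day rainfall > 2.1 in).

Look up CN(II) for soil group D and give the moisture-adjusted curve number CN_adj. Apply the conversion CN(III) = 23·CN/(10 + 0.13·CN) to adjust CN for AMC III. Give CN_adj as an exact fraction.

CN_adj = 89700/1007 ≈ 89.076

NRCS table: meadow, continuous grass, soil group D → CN(II) = 78
Adjust CN=78 to AMC III: 23·78/(10 + 0.13·78) → 1794 ÷ (1007/50) = 89700/1007 ≈ 89.076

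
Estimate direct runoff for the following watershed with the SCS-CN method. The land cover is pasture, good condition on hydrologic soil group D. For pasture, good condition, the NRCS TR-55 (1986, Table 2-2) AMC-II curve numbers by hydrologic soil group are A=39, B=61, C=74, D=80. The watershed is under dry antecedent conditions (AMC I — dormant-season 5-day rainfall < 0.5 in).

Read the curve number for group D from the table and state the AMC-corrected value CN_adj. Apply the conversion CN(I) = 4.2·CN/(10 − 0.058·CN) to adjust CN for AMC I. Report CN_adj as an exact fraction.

NRCS table: pasture, good condition, soil group D → CN(II) = 80
CN(I) from CN(II)=80: (4.2·80)/(10 − 0.058·80) = 4200/67 ≈ 62.687

CN_adj = 4200/67 ≈ 62.687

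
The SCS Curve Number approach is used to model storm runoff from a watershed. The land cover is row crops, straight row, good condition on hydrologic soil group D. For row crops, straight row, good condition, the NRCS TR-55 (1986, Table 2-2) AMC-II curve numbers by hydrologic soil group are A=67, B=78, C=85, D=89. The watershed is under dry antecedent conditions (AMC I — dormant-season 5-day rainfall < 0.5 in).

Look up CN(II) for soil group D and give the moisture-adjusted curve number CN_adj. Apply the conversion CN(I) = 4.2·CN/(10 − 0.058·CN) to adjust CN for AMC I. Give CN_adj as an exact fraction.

CN_adj = 186900/2419 ≈ 77.263

NRCS table: row crops, straight row, good condition, soil group D → CN(II) = 89
CN(I) from CN(II)=89: (4.2·89)/(10 − 0.058·89) = 186900/2419 ≈ 77.263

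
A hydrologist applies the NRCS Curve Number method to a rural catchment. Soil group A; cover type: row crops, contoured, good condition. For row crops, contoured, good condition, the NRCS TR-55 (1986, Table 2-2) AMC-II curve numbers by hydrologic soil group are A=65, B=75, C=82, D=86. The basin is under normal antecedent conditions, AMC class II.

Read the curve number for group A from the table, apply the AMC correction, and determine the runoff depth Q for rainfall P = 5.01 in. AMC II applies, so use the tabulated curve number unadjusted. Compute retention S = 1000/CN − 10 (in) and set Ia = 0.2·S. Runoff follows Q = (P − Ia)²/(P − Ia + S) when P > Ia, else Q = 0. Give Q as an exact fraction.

NRCS table: row crops, contoured, good condition, soil group A → CN(II) = 65
AMC II — tabulated CN = 65 applies directly.
S = 1000/65 − 10 = 70/13 in ≈ 5.385 in
Ia = 0.2S: 0.2·5.385 = 1.077 in (exactly 14/13)
P − Ia = 5.010 − 1.077 = 5113/1300 ≈ 3.933 in (> 0, runoff occurs)
Runoff Q = (P−Ia)²/(P−Ia+S) = (3.933)²/(3.933+5.385) = 26142769/15746900 ≈ 1.660 in

Q = 26142769/15746900 in ≈ 1.660 in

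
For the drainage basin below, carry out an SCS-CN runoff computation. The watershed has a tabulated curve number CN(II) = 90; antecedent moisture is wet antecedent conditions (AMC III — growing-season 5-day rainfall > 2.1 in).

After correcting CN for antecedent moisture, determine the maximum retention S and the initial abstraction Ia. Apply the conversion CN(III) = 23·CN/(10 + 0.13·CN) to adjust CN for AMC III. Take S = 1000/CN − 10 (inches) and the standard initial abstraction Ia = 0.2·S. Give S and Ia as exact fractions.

S = 100/207 in ≈ 0.483 in; Ia = 20/207 in ≈ 0.097 in

CN(III) from CN(II)=90: (23·90)/(10 + 0.13·90) = 20700/217 ≈ 95.392
S = 1000/(20700/217) − 10 = 100/207 in ≈ 0.483 in
Ia = 0.2·(100/207) = 20/207 in ≈ 0.097 in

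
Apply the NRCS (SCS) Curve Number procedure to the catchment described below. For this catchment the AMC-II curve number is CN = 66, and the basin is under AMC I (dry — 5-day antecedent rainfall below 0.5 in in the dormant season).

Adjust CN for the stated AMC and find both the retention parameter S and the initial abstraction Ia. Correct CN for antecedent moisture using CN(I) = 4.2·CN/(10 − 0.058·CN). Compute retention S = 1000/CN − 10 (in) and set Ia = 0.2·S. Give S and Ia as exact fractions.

S = 8500/693 in ≈ 12.266 in; Ia = 1700/693 in ≈ 2.453 in

Dry (AMC I): CN(I) = 4.2·66/(10 − 0.058·66) = (1386/5)/(1543/250) = 69300/1543 ≈ 44.913
S = 1000/(69300/1543) − 10 = 8500/693 in ≈ 12.266 in
Ia = 0.2·(8500/693) = 1700/693 in ≈ 2.453 in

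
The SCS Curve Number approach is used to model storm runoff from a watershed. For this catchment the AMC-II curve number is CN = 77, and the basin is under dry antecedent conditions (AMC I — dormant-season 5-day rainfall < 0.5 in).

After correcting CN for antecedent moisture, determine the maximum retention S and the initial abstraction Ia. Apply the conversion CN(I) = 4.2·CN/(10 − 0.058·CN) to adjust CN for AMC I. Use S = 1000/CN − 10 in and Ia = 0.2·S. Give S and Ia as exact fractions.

Dry (AMC I): CN(I) = 4.2·77/(10 − 0.058·77) = (1617/5)/(2767/500) = 161700/2767 ≈ 58.439
Max retention: S = 1000/(161700/2767) − 10 = 11500/1617 in (≈ 7.112 in)
Initial abstraction Ia = S/5 = (11500/1617)/5 = 2300/1617 ≈ 1.422 in

S = 11500/1617 in ≈ 7.112 in; Ia = 2300/1617 in ≈ 1.422 in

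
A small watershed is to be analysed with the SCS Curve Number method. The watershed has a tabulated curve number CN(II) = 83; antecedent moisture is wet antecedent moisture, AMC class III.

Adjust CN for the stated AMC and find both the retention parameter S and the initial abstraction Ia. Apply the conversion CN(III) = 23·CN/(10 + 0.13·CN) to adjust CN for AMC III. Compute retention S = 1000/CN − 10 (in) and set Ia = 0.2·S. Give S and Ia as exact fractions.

Wet (AMC III): CN(III) = 23·83/(10 + 0.13·83) = 1909/(2079/100) = 190900/2079 ≈ 91.823
S = 1000/(190900/2079) − 10 = 1700/1909 in ≈ 0.891 in
Ia = 0.2·(1700/1909) = 340/1909 in ≈ 0.178 in

S = 1700/1909 in ≈ 0.891 in; Ia = 340/1909 in ≈ 0.178 in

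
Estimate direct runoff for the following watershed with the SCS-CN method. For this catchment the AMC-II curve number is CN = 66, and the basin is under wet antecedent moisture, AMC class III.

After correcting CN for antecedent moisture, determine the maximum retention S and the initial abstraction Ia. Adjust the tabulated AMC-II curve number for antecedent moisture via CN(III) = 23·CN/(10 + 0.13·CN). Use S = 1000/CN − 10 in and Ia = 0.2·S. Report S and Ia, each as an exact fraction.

S = 1700/759 in ≈ 2.240 in; Ia = 340/759 in ≈ 0.448 in

Adjust CN=66 to AMC III: 23·66/(10 + 0.13·66) → 1518 ÷ (929/50) = 75900/929 ≈ 81.701
Max retention: S = 1000/(75900/929) − 10 = 1700/759 in (≈ 2.240 in)
Initial abstraction Ia = S/5 = (1700/759)/5 = 340/759 ≈ 0.448 in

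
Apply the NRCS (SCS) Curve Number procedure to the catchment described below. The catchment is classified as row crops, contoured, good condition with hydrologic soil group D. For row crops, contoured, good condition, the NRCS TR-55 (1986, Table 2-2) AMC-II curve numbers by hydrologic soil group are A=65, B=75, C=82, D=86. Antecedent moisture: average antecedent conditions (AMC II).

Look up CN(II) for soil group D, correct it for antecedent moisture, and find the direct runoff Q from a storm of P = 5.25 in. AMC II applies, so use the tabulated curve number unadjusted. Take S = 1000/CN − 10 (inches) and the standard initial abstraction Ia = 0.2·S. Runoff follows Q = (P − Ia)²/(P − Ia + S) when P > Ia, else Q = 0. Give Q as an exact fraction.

NRCS table: row crops, contoured, good condition, soil group D → CN(II) = 86
CN(II) = 86; AMC II needs no correction.
S = 1000/86 − 10 = 70/43 in ≈ 1.628 in
Ia = 0.2S: 0.2·1.628 = 0.326 in (exactly 14/43)
Since P=5.250 > Ia=0.326: effective rainfall P−Ia = 847/172 in
Q = (847/172)²/((847/172) + 70/43) = (717409/29584)/(1127/172) = 14641/3956 in ≈ 3.701 in

Q = 14641/3956 in ≈ 3.701 in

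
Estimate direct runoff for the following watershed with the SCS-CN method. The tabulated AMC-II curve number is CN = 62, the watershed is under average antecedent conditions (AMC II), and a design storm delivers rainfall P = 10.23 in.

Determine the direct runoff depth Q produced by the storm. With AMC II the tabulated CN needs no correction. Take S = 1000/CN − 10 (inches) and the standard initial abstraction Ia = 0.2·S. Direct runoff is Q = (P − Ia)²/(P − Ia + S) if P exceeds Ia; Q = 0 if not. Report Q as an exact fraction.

Q = 779135569/145430300 in ≈ 5.357 in

CN(II) = 62; AMC II needs no correction.
Retention S: 1000/CN − 10 with CN=62.000 → S = 190/31 ≈ 6.129 in
Ia = 0.2S: 0.2·6.129 = 1.226 in (exactly 38/31)
Since P=10.230 > Ia=1.226: effective rainfall P−Ia = 27913/3100 in
Runoff Q = (P−Ia)²/(P−Ia+S) = (9.004)²/(9.004+6.129) = 779135569/145430300 ≈ 5.357 in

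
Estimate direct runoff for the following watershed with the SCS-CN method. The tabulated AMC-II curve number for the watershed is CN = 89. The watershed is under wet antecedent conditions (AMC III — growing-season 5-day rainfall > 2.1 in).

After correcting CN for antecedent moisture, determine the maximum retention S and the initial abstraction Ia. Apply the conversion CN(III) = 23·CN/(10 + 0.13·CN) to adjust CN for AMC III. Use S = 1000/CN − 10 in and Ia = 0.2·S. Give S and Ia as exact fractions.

Wet (AMC III): CN(III) = 23·89/(10 + 0.13·89) = 2047/(2157/100) = 204700/2157 ≈ 94.900
S = 1000/(204700/2157) − 10 = 1100/2047 in ≈ 0.537 in
Initial abstraction Ia = S/5 = (1100/2047)/5 = 220/2047 ≈ 0.107 in

S = 1100/2047 in ≈ 0.537 in; Ia = 220/2047 in ≈ 0.107 in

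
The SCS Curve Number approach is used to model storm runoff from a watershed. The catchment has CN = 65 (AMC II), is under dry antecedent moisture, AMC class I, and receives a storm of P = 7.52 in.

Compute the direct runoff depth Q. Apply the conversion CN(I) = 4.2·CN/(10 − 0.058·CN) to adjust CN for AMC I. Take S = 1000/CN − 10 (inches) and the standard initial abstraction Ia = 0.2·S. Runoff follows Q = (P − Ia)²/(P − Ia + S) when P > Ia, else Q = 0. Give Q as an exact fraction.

Q = 5837056/4224675 in ≈ 1.382 in

Adjust CN=65 to AMC I: 4.2·65/(10 − 0.058·65) → 273 ÷ (623/100) = 3900/89 ≈ 43.820
Retention S: 1000/CN − 10 with CN=43.820 → S = 500/39 ≈ 12.821 in
Ia = 0.2·(500/39) = 100/39 in ≈ 2.564 in
P − Ia = 7.520 − 2.564 = 4832/975 ≈ 4.956 in (> 0, runoff occurs)
Q: (4832/975)² ÷ (17332/975) = 5837056/4224675 in (≈ 1.382 in)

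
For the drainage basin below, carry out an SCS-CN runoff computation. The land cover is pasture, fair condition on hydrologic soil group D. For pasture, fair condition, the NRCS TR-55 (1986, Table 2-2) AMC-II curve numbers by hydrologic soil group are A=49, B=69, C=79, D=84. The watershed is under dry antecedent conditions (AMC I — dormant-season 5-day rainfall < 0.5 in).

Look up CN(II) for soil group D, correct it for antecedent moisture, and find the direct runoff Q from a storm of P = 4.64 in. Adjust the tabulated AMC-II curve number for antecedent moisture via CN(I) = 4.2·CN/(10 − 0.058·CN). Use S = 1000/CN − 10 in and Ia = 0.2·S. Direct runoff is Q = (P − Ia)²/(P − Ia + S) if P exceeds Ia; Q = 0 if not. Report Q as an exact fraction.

Q = 423454084/251248725 in ≈ 1.685 in

NRCS table: pasture, fair condition, soil group D → CN(II) = 84
Adjust CN=84 to AMC I: 4.2·84/(10 − 0.058·84) → (1764/5) ÷ (641/125) = 44100/641 ≈ 68.799
Max retention: S = 1000/(44100/641) − 10 = 2000/441 in (≈ 4.535 in)
Ia = 0.2S: 0.2·4.535 = 0.907 in (exactly 400/441)
Since P=4.640 > Ia=0.907: effective rainfall P−Ia = 41156/11025 in
Runoff Q = (P−Ia)²/(P−Ia+S) = (3.733)²/(3.733+4.535) = 423454084/251248725 ≈ 1.685 in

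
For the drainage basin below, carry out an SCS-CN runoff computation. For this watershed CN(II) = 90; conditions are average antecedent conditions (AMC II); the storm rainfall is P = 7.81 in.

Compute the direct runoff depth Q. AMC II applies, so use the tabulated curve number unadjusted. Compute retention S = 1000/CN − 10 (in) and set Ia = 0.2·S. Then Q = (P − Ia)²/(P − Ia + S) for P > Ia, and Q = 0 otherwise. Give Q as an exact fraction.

CN(II) = 90; AMC II needs no correction.
S = 1000/90 − 10 = 10/9 in ≈ 1.111 in
Ia = 0.2S: 0.2·1.111 = 0.222 in (exactly 2/9)
Since P=7.810 > Ia=0.222: effective rainfall P−Ia = 6829/900 in
Q: (6829/900)² ÷ (7829/900) = 46635241/7046100 in (≈ 6.619 in)

Q = 46635241/7046100 in ≈ 6.619 in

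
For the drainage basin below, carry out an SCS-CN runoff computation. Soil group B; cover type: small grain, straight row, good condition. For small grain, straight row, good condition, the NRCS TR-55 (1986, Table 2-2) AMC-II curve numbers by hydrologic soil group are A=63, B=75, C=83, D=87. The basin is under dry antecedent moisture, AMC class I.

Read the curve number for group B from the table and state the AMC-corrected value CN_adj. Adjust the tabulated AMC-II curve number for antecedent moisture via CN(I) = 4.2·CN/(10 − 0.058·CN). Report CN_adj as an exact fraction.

NRCS table: small grain, straight row, good condition, soil group B → CN(II) = 75
Dry (AMC I): CN(I) = 4.2·75/(10 − 0.058·75) = 315/(113/20) = 6300/113 ≈ 55.752

CN_adj = 6300/113 ≈ 55.752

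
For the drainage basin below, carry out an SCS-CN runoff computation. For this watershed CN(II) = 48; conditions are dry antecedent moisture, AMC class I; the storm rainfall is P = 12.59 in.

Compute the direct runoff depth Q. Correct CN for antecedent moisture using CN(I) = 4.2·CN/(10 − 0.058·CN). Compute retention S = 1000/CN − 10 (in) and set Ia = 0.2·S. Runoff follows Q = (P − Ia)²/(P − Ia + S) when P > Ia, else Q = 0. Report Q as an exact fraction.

Q = 2191831489/1318697100 in ≈ 1.662 in

CN(I) from CN(II)=48: (4.2·48)/(10 − 0.058·48) = 12600/451 ≈ 27.938
Max retention: S = 1000/(12600/451) − 10 = 1625/63 in (≈ 25.794 in)
Ia = 0.2·(1625/63) = 325/63 in ≈ 5.159 in
Excess rainfall: 12.590 − 5.159 = 7.431 in; P > Ia so Q > 0
Runoff Q = (P−Ia)²/(P−Ia+S) = (7.431)²/(7.431+25.794) = 2191831489/1318697100 ≈ 1.662 in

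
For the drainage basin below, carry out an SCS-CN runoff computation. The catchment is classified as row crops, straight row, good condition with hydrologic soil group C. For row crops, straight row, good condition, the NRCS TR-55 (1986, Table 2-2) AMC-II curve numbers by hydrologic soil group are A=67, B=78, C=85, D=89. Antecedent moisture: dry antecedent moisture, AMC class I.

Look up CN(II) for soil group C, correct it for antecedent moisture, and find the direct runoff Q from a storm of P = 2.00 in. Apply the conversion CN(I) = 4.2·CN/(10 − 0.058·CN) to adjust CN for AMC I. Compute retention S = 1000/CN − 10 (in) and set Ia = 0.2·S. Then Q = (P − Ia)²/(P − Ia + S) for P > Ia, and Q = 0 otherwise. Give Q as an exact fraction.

NRCS table: row crops, straight row, good condition, soil group C → CN(II) = 85
Adjust CN=85 to AMC I: 4.2·85/(10 − 0.058·85) → 357 ÷ (507/100) = 11900/169 ≈ 70.414
S = 1000/(11900/169) − 10 = 500/119 in ≈ 4.202 in
Initial abstraction Ia = S/5 = (500/119)/5 = 100/119 ≈ 0.840 in
Excess rainfall: 2.000 − 0.840 = 1.160 in; P > Ia so Q > 0
Q: (138/119)² ÷ (638/119) = 9522/37961 in (≈ 0.251 in)

Q = 9522/37961 in ≈ 0.251 in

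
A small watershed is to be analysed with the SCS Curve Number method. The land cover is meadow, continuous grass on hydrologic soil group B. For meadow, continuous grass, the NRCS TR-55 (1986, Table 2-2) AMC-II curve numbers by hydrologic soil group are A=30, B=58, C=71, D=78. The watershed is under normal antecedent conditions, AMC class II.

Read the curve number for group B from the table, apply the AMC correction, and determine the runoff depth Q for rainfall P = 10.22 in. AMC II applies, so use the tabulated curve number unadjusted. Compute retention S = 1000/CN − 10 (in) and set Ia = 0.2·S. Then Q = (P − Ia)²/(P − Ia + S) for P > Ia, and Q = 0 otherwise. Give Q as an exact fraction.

Q = 23110423/4809650 in ≈ 4.805 in

NRCS table: meadow, continuous grass, soil group B → CN(II) = 58
CN(II) = 58; AMC II needs no correction.
Max retention: S = 1000/58 − 10 = 210/29 in (≈ 7.241 in)
Ia = 0.2·(210/29) = 42/29 in ≈ 1.448 in
P − Ia = 10.220 − 1.448 = 12719/1450 ≈ 8.772 in (> 0, runoff occurs)
Q = (12719/1450)²/((12719/1450) + 210/29) = (161772961/2102500)/(23219/1450) = 23110423/4809650 in ≈ 4.805 in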